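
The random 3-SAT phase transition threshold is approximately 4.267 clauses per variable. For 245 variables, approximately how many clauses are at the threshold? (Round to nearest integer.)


The 3-SAT phase transition occurs at approximately 4.267 clauses per variable.
m = 4.267 * 245 = 1045.415.
Rounded to nearest integer: 1045.

1045


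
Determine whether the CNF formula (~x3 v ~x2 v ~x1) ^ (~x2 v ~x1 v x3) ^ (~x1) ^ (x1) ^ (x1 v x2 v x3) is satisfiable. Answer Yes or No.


Check all 8 possible truth assignments.
Number of satisfying assignments found: 0.
The formula is unsatisfiable.

No


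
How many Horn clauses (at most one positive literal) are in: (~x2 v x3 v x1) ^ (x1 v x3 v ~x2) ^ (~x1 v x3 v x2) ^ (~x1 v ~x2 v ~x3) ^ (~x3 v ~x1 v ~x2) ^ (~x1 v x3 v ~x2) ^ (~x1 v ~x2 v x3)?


A Horn clause has at most one positive literal.
Clause 1: 2 positive lit(s) -> not Horn
Clause 2: 2 positive lit(s) -> not Horn
Clause 3: 2 positive lit(s) -> not Horn
Clause 4: 0 positive lit(s) -> Horn
Clause 5: 0 positive lit(s) -> Horn
Clause 6: 1 positive lit(s) -> Horn
Clause 7: 1 positive lit(s) -> Horn
Total Horn clauses = 4.

4


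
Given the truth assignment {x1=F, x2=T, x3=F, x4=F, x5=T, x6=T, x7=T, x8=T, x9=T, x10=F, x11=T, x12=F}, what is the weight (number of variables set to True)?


The weight is the number of variables assigned True.
True variables: x2, x5, x6, x7, x8, x9, x11.
Weight = 7.

7


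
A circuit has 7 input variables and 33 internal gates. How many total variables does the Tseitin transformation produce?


The Tseitin transformation introduces one auxiliary variable per gate.
Total variables = inputs + gates = 7 + 33 = 40.

40


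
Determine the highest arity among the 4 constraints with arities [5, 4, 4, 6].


The arities are: 5, 4, 4, 6.
Scan for the maximum value.
Maximum arity = 6.

6


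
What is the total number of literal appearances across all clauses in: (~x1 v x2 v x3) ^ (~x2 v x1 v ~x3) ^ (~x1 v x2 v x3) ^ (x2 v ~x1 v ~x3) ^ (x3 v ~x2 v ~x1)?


Clause lengths: 3, 3, 3, 3, 3.
Sum = 3 + 3 + 3 + 3 + 3 = 15.

15


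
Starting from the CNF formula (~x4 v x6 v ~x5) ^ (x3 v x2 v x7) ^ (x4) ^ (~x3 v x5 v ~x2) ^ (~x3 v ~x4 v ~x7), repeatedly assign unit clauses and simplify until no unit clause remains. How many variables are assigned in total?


Unit propagation repeatedly assigns the literal in any unit clause, then simplifies.
Assignments in order: x4 = T.
No further unit clauses remain.
Total variables assigned = 1.

1


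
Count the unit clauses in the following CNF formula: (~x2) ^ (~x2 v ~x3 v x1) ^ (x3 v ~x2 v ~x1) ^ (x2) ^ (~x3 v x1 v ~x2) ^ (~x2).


A unit clause contains exactly one literal.
Unit clauses found: (~x2), (x2), (~x2).
Count = 3.

3


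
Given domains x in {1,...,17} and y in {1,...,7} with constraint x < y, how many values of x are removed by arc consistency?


For the constraint x < y, x needs a supporting value in y's domain.
x can be at most 6 (one less than y's maximum).
Valid x values from domain: 6 out of 17.
Pruned = 17 - 6 = 11.

11


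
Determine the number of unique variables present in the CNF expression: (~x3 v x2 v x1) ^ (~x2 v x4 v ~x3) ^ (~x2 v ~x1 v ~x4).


Identify each distinct variable in the formula.
Variables found: x1, x2, x3, x4.
Total distinct variables = 4.

4


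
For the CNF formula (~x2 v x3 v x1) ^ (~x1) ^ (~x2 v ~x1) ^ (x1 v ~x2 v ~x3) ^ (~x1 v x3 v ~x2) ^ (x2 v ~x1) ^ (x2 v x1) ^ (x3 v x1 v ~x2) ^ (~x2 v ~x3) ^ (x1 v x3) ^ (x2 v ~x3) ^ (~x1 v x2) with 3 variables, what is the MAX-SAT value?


Enumerate all 8 truth assignments.
For each, count how many of the 12 clauses are satisfied.
The formula is not fully satisfiable, so the maximum is below 12.
Maximum simultaneously satisfiable clauses = 10.

10


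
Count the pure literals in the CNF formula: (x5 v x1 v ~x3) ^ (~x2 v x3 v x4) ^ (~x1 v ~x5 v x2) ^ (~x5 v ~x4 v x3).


A pure literal appears in only one polarity across all clauses.
No pure literals found.
Count = 0.

0


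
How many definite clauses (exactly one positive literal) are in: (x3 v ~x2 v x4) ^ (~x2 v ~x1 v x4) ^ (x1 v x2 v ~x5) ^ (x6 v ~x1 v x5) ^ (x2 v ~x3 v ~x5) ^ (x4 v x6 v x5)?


A definite clause has exactly one positive literal.
Clause 1: 2 positive -> not definite
Clause 2: 1 positive -> definite
Clause 3: 2 positive -> not definite
Clause 4: 2 positive -> not definite
Clause 5: 1 positive -> definite
Clause 6: 3 positive -> not definite
Definite clause count = 2.

2


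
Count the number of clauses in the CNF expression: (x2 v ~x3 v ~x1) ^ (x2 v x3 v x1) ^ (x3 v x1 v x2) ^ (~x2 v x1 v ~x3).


Each group enclosed in parentheses joined by ^ is one clause.
Counting the conjuncts: 4 clauses.

4


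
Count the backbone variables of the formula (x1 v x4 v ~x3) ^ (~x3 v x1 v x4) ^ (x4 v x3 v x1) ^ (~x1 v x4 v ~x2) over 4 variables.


Find all satisfying assignments: 10 model(s).
Check which variables have the same value in every model.
No variable is fixed across all models.
Backbone size = 0.

0


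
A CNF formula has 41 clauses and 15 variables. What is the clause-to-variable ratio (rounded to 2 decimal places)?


Clause-to-variable ratio = clauses / variables.
41 / 15 = 2.73.

2.73


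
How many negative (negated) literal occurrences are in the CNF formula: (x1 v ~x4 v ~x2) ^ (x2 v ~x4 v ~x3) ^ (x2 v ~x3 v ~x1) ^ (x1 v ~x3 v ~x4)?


Scan each clause for negated literals.
Clause 1: 2 negative; Clause 2: 2 negative; Clause 3: 2 negative; Clause 4: 2 negative.
Total negative literal occurrences = 8.

8


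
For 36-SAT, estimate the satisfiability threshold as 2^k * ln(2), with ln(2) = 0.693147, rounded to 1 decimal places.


Using the asymptotic formula: threshold ~ 2^k * ln(2).
2^36 = 68719476736.
68719476736 * 0.693147 = 47632699141.1.

47632699141.1


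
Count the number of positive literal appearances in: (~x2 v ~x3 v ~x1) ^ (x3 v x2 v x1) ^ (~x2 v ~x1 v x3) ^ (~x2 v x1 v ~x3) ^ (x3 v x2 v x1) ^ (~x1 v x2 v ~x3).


Scan each clause for unnegated literals.
Clause 1: 0 positive; Clause 2: 3 positive; Clause 3: 1 positive; Clause 4: 1 positive; Clause 5: 3 positive; Clause 6: 1 positive.
Total positive literal occurrences = 9.

9


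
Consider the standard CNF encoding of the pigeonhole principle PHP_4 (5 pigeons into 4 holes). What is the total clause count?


The PHP encoding has two parts:
1) At-least-one-hole clauses: 5 (one per pigeon, each with 4 literals).
2) At-most-one-pigeon-per-hole clauses: 4 holes * C(5,2) = 4 * 10 = 40.
Total clauses = 5 + 40 = 45.

45


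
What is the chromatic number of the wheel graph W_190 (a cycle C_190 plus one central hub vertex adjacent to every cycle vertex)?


W_190 consists of the cycle C_190 together with a hub vertex adjacent to every cycle vertex.
The cycle C_190 needs 2 colors (even cycle -> 2).
The hub is adjacent to every cycle vertex, so it must receive a new color distinct from all of them.
Chromatic number = 2 + 1 = 3.

3


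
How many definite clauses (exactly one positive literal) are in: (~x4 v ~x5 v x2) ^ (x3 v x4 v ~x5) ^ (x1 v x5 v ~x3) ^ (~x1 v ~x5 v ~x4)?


A definite clause has exactly one positive literal.
Clause 1: 1 positive -> definite
Clause 2: 2 positive -> not definite
Clause 3: 2 positive -> not definite
Clause 4: 0 positive -> not definite
Definite clause count = 1.

1


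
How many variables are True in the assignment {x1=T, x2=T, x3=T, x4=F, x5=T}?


The weight is the number of variables assigned True.
True variables: x1, x2, x3, x5.
Weight = 4.

4


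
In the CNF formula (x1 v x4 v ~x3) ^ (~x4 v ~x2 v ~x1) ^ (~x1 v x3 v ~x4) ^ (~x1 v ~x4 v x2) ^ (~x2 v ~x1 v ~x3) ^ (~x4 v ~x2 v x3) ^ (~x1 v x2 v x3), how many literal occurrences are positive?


Scan each clause for unnegated literals.
Clause 1: 2 positive; Clause 2: 0 positive; Clause 3: 1 positive; Clause 4: 1 positive; Clause 5: 0 positive; Clause 6: 1 positive; Clause 7: 2 positive.
Total positive literal occurrences = 7.

7


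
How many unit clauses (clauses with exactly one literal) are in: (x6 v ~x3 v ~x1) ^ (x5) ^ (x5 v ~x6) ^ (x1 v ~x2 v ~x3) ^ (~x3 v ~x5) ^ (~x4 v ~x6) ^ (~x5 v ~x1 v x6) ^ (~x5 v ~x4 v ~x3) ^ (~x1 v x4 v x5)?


A unit clause contains exactly one literal.
Unit clauses found: (x5).
Count = 1.

1


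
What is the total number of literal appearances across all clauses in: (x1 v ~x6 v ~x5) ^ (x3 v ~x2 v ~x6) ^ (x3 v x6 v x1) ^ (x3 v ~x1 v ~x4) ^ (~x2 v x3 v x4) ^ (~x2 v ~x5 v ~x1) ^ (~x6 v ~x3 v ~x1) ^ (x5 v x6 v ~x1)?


Clause lengths: 3, 3, 3, 3, 3, 3, 3, 3.
Sum = 3 + 3 + 3 + 3 + 3 + 3 + 3 + 3 = 24.

24


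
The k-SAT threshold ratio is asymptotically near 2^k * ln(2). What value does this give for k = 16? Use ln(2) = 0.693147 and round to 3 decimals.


Using the asymptotic formula: threshold ~ 2^k * ln(2).
2^16 = 65536.
65536 * 0.693147 = 45426.082.

45426.082


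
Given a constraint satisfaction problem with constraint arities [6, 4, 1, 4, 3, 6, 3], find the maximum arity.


The arities are: 6, 4, 1, 4, 3, 6, 3.
Scan for the maximum value.
Maximum arity = 6.

6


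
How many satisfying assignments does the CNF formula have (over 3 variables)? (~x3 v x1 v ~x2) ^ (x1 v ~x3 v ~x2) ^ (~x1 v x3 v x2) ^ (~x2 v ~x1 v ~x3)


Enumerate all 8 truth assignments over 3 variables.
Test each against every clause.
Satisfying assignments found: 5.

5


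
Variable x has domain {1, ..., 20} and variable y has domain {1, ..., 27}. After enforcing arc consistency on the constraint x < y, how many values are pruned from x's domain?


For the constraint x < y, x needs a supporting value in y's domain.
x can be at most 26 (one less than y's maximum).
Valid x values from domain: 20 out of 20.
Pruned = 20 - 20 = 0.

0


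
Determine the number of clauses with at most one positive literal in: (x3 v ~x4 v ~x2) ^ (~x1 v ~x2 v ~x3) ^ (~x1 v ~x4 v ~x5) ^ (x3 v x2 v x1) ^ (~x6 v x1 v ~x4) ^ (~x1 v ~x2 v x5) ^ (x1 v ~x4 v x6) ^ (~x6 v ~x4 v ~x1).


A Horn clause has at most one positive literal.
Clause 1: 1 positive lit(s) -> Horn
Clause 2: 0 positive lit(s) -> Horn
Clause 3: 0 positive lit(s) -> Horn
Clause 4: 3 positive lit(s) -> not Horn
Clause 5: 1 positive lit(s) -> Horn
Clause 6: 1 positive lit(s) -> Horn
Clause 7: 2 positive lit(s) -> not Horn
Clause 8: 0 positive lit(s) -> Horn
Total Horn clauses = 6.

6


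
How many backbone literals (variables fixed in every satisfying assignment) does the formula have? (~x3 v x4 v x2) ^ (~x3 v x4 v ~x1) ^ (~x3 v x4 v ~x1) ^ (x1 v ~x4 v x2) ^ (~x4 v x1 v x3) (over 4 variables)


Find all satisfying assignments: 10 model(s).
Check which variables have the same value in every model.
No variable is fixed across all models.
Backbone size = 0.

0


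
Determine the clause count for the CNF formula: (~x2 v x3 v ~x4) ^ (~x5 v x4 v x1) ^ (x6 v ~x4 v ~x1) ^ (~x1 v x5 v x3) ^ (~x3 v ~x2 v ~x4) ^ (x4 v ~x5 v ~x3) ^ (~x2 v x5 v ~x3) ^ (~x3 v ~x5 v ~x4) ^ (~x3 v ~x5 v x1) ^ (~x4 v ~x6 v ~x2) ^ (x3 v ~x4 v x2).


Each group enclosed in parentheses joined by ^ is one clause.
Counting the conjuncts: 11 clauses.

11


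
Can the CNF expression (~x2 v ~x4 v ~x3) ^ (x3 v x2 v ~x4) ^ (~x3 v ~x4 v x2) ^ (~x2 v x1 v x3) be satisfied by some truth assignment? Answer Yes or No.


Check all 16 possible truth assignments.
Number of satisfying assignments found: 8.
The formula is satisfiable.

Yes


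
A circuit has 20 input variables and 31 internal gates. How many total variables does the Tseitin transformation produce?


The Tseitin transformation introduces one auxiliary variable per gate.
Total variables = inputs + gates = 20 + 31 = 51.

51


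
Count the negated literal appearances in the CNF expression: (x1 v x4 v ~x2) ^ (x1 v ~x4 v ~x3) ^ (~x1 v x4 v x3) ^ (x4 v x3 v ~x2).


Scan each clause for negated literals.
Clause 1: 1 negative; Clause 2: 2 negative; Clause 3: 1 negative; Clause 4: 1 negative.
Total negative literal occurrences = 5.

5


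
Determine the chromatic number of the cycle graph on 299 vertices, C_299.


An odd cycle cannot be 2-colored: alternating two colors around the cycle returns to the start with a conflict.
Since 299 is odd, three colors are required (and three suffice).
Chromatic number = 3.

3


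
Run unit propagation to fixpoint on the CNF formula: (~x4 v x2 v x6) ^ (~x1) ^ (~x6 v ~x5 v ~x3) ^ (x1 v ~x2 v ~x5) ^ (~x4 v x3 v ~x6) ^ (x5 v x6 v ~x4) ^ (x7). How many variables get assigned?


Unit propagation repeatedly assigns the literal in any unit clause, then simplifies.
Assignments in order: x1 = F, x7 = T.
No further unit clauses remain.
Total variables assigned = 2.

2


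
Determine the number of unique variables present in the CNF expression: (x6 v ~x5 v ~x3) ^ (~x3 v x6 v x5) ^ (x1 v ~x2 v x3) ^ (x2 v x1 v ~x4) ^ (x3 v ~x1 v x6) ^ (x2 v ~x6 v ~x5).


Identify each distinct variable in the formula.
Variables found: x1, x2, x3, x4, x5, x6.
Total distinct variables = 6.

6


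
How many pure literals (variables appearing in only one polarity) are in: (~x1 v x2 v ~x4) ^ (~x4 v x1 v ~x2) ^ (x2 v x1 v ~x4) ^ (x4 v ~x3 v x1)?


A pure literal appears in only one polarity across all clauses.
Pure literals: x3 (negative only).
Count = 1.

1


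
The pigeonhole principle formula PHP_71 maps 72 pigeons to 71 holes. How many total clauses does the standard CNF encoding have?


The PHP encoding has two parts:
1) At-least-one-hole clauses: 72 (one per pigeon, each with 71 literals).
2) At-most-one-pigeon-per-hole clauses: 71 holes * C(72,2) = 71 * 2556 = 181476.
Total clauses = 72 + 181476 = 181548.

181548


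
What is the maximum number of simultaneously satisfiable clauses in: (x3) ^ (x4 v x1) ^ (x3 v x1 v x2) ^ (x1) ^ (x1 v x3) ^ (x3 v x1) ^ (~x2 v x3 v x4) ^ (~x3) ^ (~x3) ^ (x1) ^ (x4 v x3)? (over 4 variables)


Enumerate all 16 truth assignments.
For each, count how many of the 11 clauses are satisfied.
The formula is not fully satisfiable, so the maximum is below 11.
Maximum simultaneously satisfiable clauses = 10.

10


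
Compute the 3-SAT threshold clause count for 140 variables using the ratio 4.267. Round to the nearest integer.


The 3-SAT phase transition occurs at approximately 4.267 clauses per variable.
m = 4.267 * 140 = 597.38.
Rounded to nearest integer: 597.

597


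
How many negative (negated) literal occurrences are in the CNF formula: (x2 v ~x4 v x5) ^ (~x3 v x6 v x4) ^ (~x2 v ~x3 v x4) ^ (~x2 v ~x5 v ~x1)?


Scan each clause for negated literals.
Clause 1: 1 negative; Clause 2: 1 negative; Clause 3: 2 negative; Clause 4: 3 negative.
Total negative literal occurrences = 7.

7


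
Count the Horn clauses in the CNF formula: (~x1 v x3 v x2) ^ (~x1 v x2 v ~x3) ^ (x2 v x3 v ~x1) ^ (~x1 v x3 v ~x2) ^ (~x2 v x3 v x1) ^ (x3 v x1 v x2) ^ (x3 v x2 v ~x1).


A Horn clause has at most one positive literal.
Clause 1: 2 positive lit(s) -> not Horn
Clause 2: 1 positive lit(s) -> Horn
Clause 3: 2 positive lit(s) -> not Horn
Clause 4: 1 positive lit(s) -> Horn
Clause 5: 2 positive lit(s) -> not Horn
Clause 6: 3 positive lit(s) -> not Horn
Clause 7: 2 positive lit(s) -> not Horn
Total Horn clauses = 2.

2


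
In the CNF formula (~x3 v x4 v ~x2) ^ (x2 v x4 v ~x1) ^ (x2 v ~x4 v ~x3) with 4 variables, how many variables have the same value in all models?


Find all satisfying assignments: 10 model(s).
Check which variables have the same value in every model.
No variable is fixed across all models.
Backbone size = 0.

0


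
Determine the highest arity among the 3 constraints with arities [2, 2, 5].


The arities are: 2, 2, 5.
Scan for the maximum value.
Maximum arity = 5.

5


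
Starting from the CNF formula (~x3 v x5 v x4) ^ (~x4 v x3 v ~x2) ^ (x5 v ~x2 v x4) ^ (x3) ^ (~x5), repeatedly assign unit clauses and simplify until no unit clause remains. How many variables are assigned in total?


Unit propagation repeatedly assigns the literal in any unit clause, then simplifies.
Assignments in order: x3 = T, x5 = F, x4 = T.
No further unit clauses remain.
Total variables assigned = 3.

3


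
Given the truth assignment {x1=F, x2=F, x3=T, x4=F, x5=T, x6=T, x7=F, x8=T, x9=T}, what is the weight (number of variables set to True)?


The weight is the number of variables assigned True.
True variables: x3, x5, x6, x8, x9.
Weight = 5.

5


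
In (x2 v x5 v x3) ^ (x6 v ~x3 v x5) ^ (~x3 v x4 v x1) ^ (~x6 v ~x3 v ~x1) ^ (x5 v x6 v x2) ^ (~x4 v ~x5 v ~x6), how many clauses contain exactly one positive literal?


A definite clause has exactly one positive literal.
Clause 1: 3 positive -> not definite
Clause 2: 2 positive -> not definite
Clause 3: 2 positive -> not definite
Clause 4: 0 positive -> not definite
Clause 5: 3 positive -> not definite
Clause 6: 0 positive -> not definite
Definite clause count = 0.

0


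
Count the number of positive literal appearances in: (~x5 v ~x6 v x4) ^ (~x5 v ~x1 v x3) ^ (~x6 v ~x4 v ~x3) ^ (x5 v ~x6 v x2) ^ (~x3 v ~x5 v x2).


Scan each clause for unnegated literals.
Clause 1: 1 positive; Clause 2: 1 positive; Clause 3: 0 positive; Clause 4: 2 positive; Clause 5: 1 positive.
Total positive literal occurrences = 5.

5


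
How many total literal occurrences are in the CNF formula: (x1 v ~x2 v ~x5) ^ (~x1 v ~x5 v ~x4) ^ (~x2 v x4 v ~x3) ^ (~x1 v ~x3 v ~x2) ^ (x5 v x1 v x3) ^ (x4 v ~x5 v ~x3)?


Clause lengths: 3, 3, 3, 3, 3, 3.
Sum = 3 + 3 + 3 + 3 + 3 + 3 = 18.

18


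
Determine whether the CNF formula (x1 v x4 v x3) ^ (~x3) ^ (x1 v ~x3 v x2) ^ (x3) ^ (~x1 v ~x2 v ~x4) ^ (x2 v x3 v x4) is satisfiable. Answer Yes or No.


Check all 16 possible truth assignments.
Number of satisfying assignments found: 0.
The formula is unsatisfiable.

No


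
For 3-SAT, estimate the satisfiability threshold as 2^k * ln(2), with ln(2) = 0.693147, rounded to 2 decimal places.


Using the asymptotic formula: threshold ~ 2^k * ln(2).
2^3 = 8.
8 * 0.693147 = 5.55.

5.55


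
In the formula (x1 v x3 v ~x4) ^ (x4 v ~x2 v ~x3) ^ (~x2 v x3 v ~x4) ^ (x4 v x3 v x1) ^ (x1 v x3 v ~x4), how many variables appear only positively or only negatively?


A pure literal appears in only one polarity across all clauses.
Pure literals: x1 (positive only), x2 (negative only).
Count = 2.

2


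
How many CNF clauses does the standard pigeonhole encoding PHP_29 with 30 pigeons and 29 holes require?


The PHP encoding has two parts:
1) At-least-one-hole clauses: 30 (one per pigeon, each with 29 literals).
2) At-most-one-pigeon-per-hole clauses: 29 holes * C(30,2) = 29 * 435 = 12615.
Total clauses = 30 + 12615 = 12645.

12645


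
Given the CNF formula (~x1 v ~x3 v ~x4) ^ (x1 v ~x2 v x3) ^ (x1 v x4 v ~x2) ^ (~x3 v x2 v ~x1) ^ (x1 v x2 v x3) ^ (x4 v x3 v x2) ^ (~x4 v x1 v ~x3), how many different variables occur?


Identify each distinct variable in the formula.
Variables found: x1, x2, x3, x4.
Total distinct variables = 4.

4


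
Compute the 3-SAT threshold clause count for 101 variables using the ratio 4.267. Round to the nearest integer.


The 3-SAT phase transition occurs at approximately 4.267 clauses per variable.
m = 4.267 * 101 = 430.967.
Rounded to nearest integer: 431.

431


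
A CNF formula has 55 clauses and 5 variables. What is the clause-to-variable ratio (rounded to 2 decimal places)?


Clause-to-variable ratio = clauses / variables.
55 / 5 = 11.0.

11.0


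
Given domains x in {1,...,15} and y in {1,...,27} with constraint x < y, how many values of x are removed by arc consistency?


For the constraint x < y, x needs a supporting value in y's domain.
x can be at most 26 (one less than y's maximum).
Valid x values from domain: 15 out of 15.
Pruned = 15 - 15 = 0.

0


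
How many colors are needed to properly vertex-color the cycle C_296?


A cycle on an even number of vertices is bipartite: alternate two colors around the cycle.
Since 296 is even, two colors suffice, and at least two are needed because the graph has edges.
Chromatic number = 2.

2


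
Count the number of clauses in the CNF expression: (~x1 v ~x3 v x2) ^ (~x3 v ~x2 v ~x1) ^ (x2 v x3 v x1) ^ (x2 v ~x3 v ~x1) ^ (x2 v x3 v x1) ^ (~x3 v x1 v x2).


Each group enclosed in parentheses joined by ^ is one clause.
Counting the conjuncts: 6 clauses.

6


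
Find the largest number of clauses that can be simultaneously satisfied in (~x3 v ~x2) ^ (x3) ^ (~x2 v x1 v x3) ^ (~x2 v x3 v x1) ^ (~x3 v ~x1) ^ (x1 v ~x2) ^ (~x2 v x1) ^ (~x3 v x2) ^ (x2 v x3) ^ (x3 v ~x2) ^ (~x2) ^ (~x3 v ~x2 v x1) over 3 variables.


Enumerate all 8 truth assignments.
For each, count how many of the 12 clauses are satisfied.
The formula is not fully satisfiable, so the maximum is below 12.
Maximum simultaneously satisfiable clauses = 11.

11


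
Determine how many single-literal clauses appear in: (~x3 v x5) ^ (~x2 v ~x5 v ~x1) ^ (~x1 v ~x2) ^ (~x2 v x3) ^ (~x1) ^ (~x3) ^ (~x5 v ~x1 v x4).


A unit clause contains exactly one literal.
Unit clauses found: (~x1), (~x3).
Count = 2.

2


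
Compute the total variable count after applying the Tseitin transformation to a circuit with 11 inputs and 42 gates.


The Tseitin transformation introduces one auxiliary variable per gate.
Total variables = inputs + gates = 11 + 42 = 53.

53


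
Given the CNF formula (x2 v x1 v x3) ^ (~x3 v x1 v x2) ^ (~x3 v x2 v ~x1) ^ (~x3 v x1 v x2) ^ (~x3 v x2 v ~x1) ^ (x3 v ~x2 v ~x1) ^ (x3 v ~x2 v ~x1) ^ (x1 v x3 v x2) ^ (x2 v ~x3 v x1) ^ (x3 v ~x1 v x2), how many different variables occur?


Identify each distinct variable in the formula.
Variables found: x1, x2, x3.
Total distinct variables = 3.

3


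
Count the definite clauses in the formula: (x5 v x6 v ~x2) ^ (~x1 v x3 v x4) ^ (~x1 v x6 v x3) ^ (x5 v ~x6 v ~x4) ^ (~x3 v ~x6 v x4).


A definite clause has exactly one positive literal.
Clause 1: 2 positive -> not definite
Clause 2: 2 positive -> not definite
Clause 3: 2 positive -> not definite
Clause 4: 1 positive -> definite
Clause 5: 1 positive -> definite
Definite clause count = 2.

2


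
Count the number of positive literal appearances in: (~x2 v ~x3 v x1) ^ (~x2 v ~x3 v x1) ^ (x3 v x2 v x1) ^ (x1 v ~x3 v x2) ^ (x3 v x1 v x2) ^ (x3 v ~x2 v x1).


Scan each clause for unnegated literals.
Clause 1: 1 positive; Clause 2: 1 positive; Clause 3: 3 positive; Clause 4: 2 positive; Clause 5: 3 positive; Clause 6: 2 positive.
Total positive literal occurrences = 12.

12


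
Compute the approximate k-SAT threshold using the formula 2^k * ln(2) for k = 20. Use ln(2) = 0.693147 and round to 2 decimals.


Using the asymptotic formula: threshold ~ 2^k * ln(2).
2^20 = 1048576.
1048576 * 0.693147 = 726817.31.

726817.31


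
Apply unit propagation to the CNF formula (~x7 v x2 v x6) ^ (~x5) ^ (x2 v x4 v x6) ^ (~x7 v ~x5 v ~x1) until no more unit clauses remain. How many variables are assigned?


Unit propagation repeatedly assigns the literal in any unit clause, then simplifies.
Assignments in order: x5 = F.
No further unit clauses remain.
Total variables assigned = 1.

1


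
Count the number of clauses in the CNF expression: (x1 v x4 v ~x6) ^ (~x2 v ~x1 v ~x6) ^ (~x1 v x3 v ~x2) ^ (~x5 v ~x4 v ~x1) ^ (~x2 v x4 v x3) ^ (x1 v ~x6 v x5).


Each group enclosed in parentheses joined by ^ is one clause.
Counting the conjuncts: 6 clauses.

6


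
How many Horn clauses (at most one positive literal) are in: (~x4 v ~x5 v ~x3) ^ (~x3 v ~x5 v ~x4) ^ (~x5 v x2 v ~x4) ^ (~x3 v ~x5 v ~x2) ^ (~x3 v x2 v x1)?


A Horn clause has at most one positive literal.
Clause 1: 0 positive lit(s) -> Horn
Clause 2: 0 positive lit(s) -> Horn
Clause 3: 1 positive lit(s) -> Horn
Clause 4: 0 positive lit(s) -> Horn
Clause 5: 2 positive lit(s) -> not Horn
Total Horn clauses = 4.

4


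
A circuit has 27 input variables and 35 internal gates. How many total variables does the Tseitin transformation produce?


The Tseitin transformation introduces one auxiliary variable per gate.
Total variables = inputs + gates = 27 + 35 = 62.

62


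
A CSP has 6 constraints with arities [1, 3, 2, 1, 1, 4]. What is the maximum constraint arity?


The arities are: 1, 3, 2, 1, 1, 4.
Scan for the maximum value.
Maximum arity = 4.

4


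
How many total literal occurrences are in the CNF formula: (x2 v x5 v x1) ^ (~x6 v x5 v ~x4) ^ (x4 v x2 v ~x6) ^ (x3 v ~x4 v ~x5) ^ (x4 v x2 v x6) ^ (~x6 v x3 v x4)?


Clause lengths: 3, 3, 3, 3, 3, 3.
Sum = 3 + 3 + 3 + 3 + 3 + 3 = 18.

18


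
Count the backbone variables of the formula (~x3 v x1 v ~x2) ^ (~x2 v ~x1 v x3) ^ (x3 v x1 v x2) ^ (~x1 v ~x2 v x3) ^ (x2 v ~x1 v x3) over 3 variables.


Find all satisfying assignments: 4 model(s).
Check which variables have the same value in every model.
No variable is fixed across all models.
Backbone size = 0.

0


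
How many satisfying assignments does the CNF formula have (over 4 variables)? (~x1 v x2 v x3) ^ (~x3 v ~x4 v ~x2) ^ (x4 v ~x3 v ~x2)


Enumerate all 16 truth assignments over 4 variables.
Test each against every clause.
Satisfying assignments found: 10.

10


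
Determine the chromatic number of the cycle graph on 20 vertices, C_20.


A cycle on an even number of vertices is bipartite: alternate two colors around the cycle.
Since 20 is even, two colors suffice, and at least two are needed because the graph has edges.
Chromatic number = 2.

2


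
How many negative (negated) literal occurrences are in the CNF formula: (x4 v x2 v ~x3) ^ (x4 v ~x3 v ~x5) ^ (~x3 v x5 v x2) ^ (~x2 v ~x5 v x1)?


Scan each clause for negated literals.
Clause 1: 1 negative; Clause 2: 2 negative; Clause 3: 1 negative; Clause 4: 2 negative.
Total negative literal occurrences = 6.

6


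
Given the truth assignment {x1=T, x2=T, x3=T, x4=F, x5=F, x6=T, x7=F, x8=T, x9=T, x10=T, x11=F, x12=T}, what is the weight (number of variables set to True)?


The weight is the number of variables assigned True.
True variables: x1, x2, x3, x6, x8, x9, x10, x12.
Weight = 8.

8


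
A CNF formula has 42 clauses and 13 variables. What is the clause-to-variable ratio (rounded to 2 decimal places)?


Clause-to-variable ratio = clauses / variables.
42 / 13 = 3.23.

3.23


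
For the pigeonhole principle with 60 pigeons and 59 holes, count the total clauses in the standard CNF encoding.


The PHP encoding has two parts:
1) At-least-one-hole clauses: 60 (one per pigeon, each with 59 literals).
2) At-most-one-pigeon-per-hole clauses: 59 holes * C(60,2) = 59 * 1770 = 104430.
Total clauses = 60 + 104430 = 104490.

104490


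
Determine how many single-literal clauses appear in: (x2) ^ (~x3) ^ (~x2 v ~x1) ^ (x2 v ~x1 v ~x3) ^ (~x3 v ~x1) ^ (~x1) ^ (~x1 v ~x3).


A unit clause contains exactly one literal.
Unit clauses found: (x2), (~x3), (~x1).
Count = 3.

3


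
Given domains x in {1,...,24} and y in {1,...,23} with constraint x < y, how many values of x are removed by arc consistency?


For the constraint x < y, x needs a supporting value in y's domain.
x can be at most 22 (one less than y's maximum).
Valid x values from domain: 22 out of 24.
Pruned = 24 - 22 = 2.

2


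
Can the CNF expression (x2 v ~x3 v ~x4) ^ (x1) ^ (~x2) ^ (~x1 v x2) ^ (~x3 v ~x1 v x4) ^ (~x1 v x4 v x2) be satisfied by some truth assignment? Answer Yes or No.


Check all 16 possible truth assignments.
Number of satisfying assignments found: 0.
The formula is unsatisfiable.

No


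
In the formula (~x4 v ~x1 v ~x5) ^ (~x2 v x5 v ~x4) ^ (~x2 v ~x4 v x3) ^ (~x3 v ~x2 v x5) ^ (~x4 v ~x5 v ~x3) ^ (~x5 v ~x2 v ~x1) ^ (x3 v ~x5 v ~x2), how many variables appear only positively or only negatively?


A pure literal appears in only one polarity across all clauses.
Pure literals: x1 (negative only), x2 (negative only), x4 (negative only).
Count = 3.

3


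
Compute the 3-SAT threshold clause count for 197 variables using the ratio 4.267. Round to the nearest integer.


The 3-SAT phase transition occurs at approximately 4.267 clauses per variable.
m = 4.267 * 197 = 840.599.
Rounded to nearest integer: 841.

841


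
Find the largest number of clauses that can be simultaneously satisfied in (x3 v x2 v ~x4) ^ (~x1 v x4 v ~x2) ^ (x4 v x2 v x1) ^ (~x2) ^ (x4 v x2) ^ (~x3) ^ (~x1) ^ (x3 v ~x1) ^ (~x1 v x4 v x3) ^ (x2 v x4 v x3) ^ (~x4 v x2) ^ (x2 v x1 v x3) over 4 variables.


Enumerate all 16 truth assignments.
For each, count how many of the 12 clauses are satisfied.
The formula is not fully satisfiable, so the maximum is below 12.
Maximum simultaneously satisfiable clauses = 11.

11


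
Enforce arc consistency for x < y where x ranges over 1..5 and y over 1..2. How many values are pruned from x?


For the constraint x < y, x needs a supporting value in y's domain.
x can be at most 1 (one less than y's maximum).
Valid x values from domain: 1 out of 5.
Pruned = 5 - 1 = 4.

4


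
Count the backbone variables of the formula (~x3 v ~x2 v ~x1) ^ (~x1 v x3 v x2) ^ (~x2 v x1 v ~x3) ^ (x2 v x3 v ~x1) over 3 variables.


Find all satisfying assignments: 5 model(s).
Check which variables have the same value in every model.
No variable is fixed across all models.
Backbone size = 0.

0


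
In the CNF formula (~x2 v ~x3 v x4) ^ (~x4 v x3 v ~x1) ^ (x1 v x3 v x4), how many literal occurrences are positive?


Scan each clause for unnegated literals.
Clause 1: 1 positive; Clause 2: 1 positive; Clause 3: 3 positive.
Total positive literal occurrences = 5.

5


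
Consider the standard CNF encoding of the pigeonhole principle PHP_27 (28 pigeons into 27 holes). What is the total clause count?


The PHP encoding has two parts:
1) At-least-one-hole clauses: 28 (one per pigeon, each with 27 literals).
2) At-most-one-pigeon-per-hole clauses: 27 holes * C(28,2) = 27 * 378 = 10206.
Total clauses = 28 + 10206 = 10234.

10234


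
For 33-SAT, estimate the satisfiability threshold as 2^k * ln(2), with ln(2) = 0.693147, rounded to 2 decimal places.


Using the asymptotic formula: threshold ~ 2^k * ln(2).
2^33 = 8589934592.
8589934592 * 0.693147 = 5954087392.64.

5954087392.64


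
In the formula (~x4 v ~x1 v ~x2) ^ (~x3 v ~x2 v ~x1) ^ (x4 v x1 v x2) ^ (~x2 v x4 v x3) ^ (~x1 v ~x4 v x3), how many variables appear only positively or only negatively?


A pure literal appears in only one polarity across all clauses.
No pure literals found.
Count = 0.

0


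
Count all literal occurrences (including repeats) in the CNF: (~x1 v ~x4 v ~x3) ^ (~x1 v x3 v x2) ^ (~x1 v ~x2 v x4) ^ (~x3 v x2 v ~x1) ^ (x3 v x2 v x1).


Clause lengths: 3, 3, 3, 3, 3.
Sum = 3 + 3 + 3 + 3 + 3 = 15.

15


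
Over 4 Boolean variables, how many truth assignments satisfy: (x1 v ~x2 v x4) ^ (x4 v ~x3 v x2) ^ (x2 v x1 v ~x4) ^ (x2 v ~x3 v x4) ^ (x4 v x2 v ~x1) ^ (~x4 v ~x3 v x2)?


Enumerate all 16 truth assignments over 4 variables.
Test each against every clause.
Satisfying assignments found: 8.

8


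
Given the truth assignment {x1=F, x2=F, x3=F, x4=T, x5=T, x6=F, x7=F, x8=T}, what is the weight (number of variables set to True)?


The weight is the number of variables assigned True.
True variables: x4, x5, x8.
Weight = 3.

3


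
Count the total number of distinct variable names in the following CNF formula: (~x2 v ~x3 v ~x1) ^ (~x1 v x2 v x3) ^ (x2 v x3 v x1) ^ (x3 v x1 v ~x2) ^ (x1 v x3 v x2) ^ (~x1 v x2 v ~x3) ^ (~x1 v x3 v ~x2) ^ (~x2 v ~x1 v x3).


Identify each distinct variable in the formula.
Variables found: x1, x2, x3.
Total distinct variables = 3.

3


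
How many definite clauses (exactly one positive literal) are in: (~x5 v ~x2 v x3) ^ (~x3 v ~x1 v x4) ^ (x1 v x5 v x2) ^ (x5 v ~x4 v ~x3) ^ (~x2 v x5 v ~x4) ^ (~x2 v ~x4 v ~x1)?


A definite clause has exactly one positive literal.
Clause 1: 1 positive -> definite
Clause 2: 1 positive -> definite
Clause 3: 3 positive -> not definite
Clause 4: 1 positive -> definite
Clause 5: 1 positive -> definite
Clause 6: 0 positive -> not definite
Definite clause count = 4.

4


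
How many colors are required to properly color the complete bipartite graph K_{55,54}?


K_{55,54} is bipartite by definition: the two parts are independent sets, with every edge crossing between them.
Color all vertices in one part with color 1 and all vertices in the other part with color 2.
Since the graph has at least one edge, one color does not suffice.
Chromatic number = 2.

2


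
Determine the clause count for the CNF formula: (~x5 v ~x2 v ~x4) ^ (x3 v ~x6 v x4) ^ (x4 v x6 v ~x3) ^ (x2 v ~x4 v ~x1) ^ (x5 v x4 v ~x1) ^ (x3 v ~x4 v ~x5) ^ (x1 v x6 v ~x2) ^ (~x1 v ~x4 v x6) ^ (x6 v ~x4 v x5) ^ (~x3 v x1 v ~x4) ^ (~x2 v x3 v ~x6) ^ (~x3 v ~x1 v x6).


Each group enclosed in parentheses joined by ^ is one clause.
Counting the conjuncts: 12 clauses.

12


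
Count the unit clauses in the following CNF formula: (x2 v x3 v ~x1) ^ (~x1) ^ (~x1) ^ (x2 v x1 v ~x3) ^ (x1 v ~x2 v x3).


A unit clause contains exactly one literal.
Unit clauses found: (~x1), (~x1).
Count = 2.

2


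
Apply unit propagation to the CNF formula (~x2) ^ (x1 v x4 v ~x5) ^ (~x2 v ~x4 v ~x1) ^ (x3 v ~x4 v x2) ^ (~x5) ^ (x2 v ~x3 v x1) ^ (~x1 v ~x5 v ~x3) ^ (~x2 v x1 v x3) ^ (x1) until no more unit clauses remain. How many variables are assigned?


Unit propagation repeatedly assigns the literal in any unit clause, then simplifies.
Assignments in order: x2 = F, x5 = F, x1 = T.
No further unit clauses remain.
Total variables assigned = 3.

3


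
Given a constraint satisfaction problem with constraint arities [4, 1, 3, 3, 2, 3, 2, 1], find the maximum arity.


The arities are: 4, 1, 3, 3, 2, 3, 2, 1.
Scan for the maximum value.
Maximum arity = 4.

4


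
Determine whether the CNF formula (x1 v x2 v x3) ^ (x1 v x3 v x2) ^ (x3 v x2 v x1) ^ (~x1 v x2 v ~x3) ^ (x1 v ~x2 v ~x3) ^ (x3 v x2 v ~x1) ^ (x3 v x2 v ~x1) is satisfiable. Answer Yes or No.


Check all 8 possible truth assignments.
Number of satisfying assignments found: 4.
The formula is satisfiable.

Yes


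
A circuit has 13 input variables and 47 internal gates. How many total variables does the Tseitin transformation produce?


The Tseitin transformation introduces one auxiliary variable per gate.
Total variables = inputs + gates = 13 + 47 = 60.

60


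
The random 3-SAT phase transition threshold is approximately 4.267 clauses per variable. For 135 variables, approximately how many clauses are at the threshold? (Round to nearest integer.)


The 3-SAT phase transition occurs at approximately 4.267 clauses per variable.
m = 4.267 * 135 = 576.045.
Rounded to nearest integer: 576.

576


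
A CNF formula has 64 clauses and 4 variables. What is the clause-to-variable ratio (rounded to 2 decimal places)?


Clause-to-variable ratio = clauses / variables.
64 / 4 = 16.0.

16.0


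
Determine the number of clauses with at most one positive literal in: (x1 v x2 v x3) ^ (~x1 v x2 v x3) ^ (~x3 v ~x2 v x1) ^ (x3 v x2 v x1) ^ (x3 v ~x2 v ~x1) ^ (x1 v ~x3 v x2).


A Horn clause has at most one positive literal.
Clause 1: 3 positive lit(s) -> not Horn
Clause 2: 2 positive lit(s) -> not Horn
Clause 3: 1 positive lit(s) -> Horn
Clause 4: 3 positive lit(s) -> not Horn
Clause 5: 1 positive lit(s) -> Horn
Clause 6: 2 positive lit(s) -> not Horn
Total Horn clauses = 2.

2


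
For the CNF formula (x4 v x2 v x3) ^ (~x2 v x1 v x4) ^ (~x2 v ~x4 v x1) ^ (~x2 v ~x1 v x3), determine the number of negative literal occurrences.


Scan each clause for negated literals.
Clause 1: 0 negative; Clause 2: 1 negative; Clause 3: 2 negative; Clause 4: 2 negative.
Total negative literal occurrences = 5.

5


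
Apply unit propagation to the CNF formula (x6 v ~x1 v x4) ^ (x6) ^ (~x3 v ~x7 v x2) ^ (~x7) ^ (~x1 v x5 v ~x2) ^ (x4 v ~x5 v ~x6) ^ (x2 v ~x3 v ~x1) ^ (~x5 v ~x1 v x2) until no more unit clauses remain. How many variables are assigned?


Unit propagation repeatedly assigns the literal in any unit clause, then simplifies.
Assignments in order: x6 = T, x7 = F.
No further unit clauses remain.
Total variables assigned = 2.

2


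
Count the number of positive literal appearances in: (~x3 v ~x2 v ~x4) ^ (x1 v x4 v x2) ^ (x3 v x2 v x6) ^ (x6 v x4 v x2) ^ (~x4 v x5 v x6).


Scan each clause for unnegated literals.
Clause 1: 0 positive; Clause 2: 3 positive; Clause 3: 3 positive; Clause 4: 3 positive; Clause 5: 2 positive.
Total positive literal occurrences = 11.

11


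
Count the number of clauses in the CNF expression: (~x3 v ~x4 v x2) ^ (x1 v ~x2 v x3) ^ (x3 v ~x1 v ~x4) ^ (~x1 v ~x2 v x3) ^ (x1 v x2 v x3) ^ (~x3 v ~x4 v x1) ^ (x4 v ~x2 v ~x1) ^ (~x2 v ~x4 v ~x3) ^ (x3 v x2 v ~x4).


Each group enclosed in parentheses joined by ^ is one clause.
Counting the conjuncts: 9 clauses.

9


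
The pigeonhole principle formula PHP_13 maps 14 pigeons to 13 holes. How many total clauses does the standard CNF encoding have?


The PHP encoding has two parts:
1) At-least-one-hole clauses: 14 (one per pigeon, each with 13 literals).
2) At-most-one-pigeon-per-hole clauses: 13 holes * C(14,2) = 13 * 91 = 1183.
Total clauses = 14 + 1183 = 1197.

1197


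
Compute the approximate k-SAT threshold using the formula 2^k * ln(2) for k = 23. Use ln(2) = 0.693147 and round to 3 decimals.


Using the asymptotic formula: threshold ~ 2^k * ln(2).
2^23 = 8388608.
8388608 * 0.693147 = 5814538.469.

5814538.469


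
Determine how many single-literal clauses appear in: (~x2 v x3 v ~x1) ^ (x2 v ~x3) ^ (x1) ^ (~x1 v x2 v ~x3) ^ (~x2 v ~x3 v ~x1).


A unit clause contains exactly one literal.
Unit clauses found: (x1).
Count = 1.

1


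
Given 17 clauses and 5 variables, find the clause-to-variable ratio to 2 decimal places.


Clause-to-variable ratio = clauses / variables.
17 / 5 = 3.4.

3.4


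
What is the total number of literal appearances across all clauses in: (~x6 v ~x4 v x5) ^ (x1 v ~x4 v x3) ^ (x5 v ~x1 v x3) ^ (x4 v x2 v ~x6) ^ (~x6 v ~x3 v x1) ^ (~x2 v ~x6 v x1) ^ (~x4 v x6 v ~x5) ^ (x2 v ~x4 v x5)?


Clause lengths: 3, 3, 3, 3, 3, 3, 3, 3.
Sum = 3 + 3 + 3 + 3 + 3 + 3 + 3 + 3 = 24.

24


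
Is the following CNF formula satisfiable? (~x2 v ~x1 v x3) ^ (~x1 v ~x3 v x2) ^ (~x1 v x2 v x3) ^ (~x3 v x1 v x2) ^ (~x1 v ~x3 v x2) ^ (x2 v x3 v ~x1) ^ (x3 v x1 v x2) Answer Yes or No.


Check all 8 possible truth assignments.
Number of satisfying assignments found: 3.
The formula is satisfiable.

Yes


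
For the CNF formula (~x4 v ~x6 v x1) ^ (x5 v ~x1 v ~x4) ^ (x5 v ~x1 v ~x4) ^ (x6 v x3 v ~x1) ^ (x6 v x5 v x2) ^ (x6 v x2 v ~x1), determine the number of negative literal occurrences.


Scan each clause for negated literals.
Clause 1: 2 negative; Clause 2: 2 negative; Clause 3: 2 negative; Clause 4: 1 negative; Clause 5: 0 negative; Clause 6: 1 negative.
Total negative literal occurrences = 8.

8


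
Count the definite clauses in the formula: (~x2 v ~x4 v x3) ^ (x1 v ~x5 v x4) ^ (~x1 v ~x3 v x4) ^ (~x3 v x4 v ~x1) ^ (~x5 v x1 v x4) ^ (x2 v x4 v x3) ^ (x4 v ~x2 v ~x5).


A definite clause has exactly one positive literal.
Clause 1: 1 positive -> definite
Clause 2: 2 positive -> not definite
Clause 3: 1 positive -> definite
Clause 4: 1 positive -> definite
Clause 5: 2 positive -> not definite
Clause 6: 3 positive -> not definite
Clause 7: 1 positive -> definite
Definite clause count = 4.

4


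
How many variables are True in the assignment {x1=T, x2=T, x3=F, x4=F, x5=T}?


The weight is the number of variables assigned True.
True variables: x1, x2, x5.
Weight = 3.

3


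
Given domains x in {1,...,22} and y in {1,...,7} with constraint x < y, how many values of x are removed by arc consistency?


For the constraint x < y, x needs a supporting value in y's domain.
x can be at most 6 (one less than y's maximum).
Valid x values from domain: 6 out of 22.
Pruned = 22 - 6 = 16.

16


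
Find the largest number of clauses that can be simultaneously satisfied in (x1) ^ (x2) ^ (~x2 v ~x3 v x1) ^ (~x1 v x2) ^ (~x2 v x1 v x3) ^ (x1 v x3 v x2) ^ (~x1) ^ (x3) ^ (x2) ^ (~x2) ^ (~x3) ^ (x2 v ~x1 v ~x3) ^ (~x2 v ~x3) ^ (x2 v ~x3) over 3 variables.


Enumerate all 8 truth assignments.
For each, count how many of the 14 clauses are satisfied.
The formula is not fully satisfiable, so the maximum is below 14.
Maximum simultaneously satisfiable clauses = 11.

11
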